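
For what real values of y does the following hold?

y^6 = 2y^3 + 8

Let u = y^3. The equation becomes u^2 - 2u - 8 = 0.
Factor: (u + 2)(u - 4) = 0, so u = -2 or u = 4.
y^3 = -2 gives y = -(2)^(1/3) ~= -1.2599.
y^3 = 4 gives y = (4)^(1/3) ~= 1.5874.

y = -1.2599 or y = 1.5874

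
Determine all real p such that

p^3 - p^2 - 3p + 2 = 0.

p = -1.618 or p = 0.618 or p = 2

Possible rational roots are divisors of 2. Testing p = 2 gives 0, so (p - 2) is a factor.
Divide: p^3 - p^2 - 3p + 2 = (p - 2)(p^2 + p - 1).
Apply the quadratic formula to p^2 + p - 1 = 0: p = (-1 +/- sqrt(5))/2, i.e. p ~= 0.618 or p ~= -1.618.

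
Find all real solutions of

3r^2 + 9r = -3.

r = -2.618 or r = -0.382

Rearrange to standard form: 3r^2 + 9r + 3 = 0.
Discriminant: (9)^2 - 4*3*3 = 45.
Quadratic formula: r = (-9 +/- sqrt(45)) / 6.
So r = -3/2 + sqrt(5)/2 ~= -0.382 or r = -3/2 - sqrt(5)/2 ~= -2.618.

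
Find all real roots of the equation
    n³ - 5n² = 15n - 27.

n = -3 or n = 1.3542 or n = 6.6458

Rearrange: n³ - 5n² - 15n + 27 = 0.
Possible rational roots are divisors of 27. Testing n = -3 gives 0, so (n + 3) is a factor.
Divide: n³ - 5n² - 15n + 27 = (n + 3)(n² - 8n + 9).
Apply the quadratic formula to n² - 8n + 9 = 0: n = (8 ± √28)/2, i.e. n ≈ 6.6458 or n ≈ 1.3542.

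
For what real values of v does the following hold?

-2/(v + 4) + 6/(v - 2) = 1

v = -5.0828 or v = 7.0828

Multiply both sides by (v + 4)(v - 2):
-2(v - 2) + 6(v + 4) = (v + 4)(v - 2).
Expand and collect terms: v^2 - 2v - 36 = 0.
By the quadratic formula, v = (2 +/- sqrt(148)) / 2, so v ~= 7.0828 or v ~= -5.0828.
Neither value makes a denominator zero (v != -4, v != 2), so both are valid.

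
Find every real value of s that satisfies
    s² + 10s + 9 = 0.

Factor: (s + 9)(s + 1) = 0.
So s = -9 or s = -1.

s = -9 or s = -1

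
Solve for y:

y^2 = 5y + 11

Rearrange to standard form: y^2 - 5y - 11 = 0.
Discriminant: (-5)^2 - 4*1*(-11) = 69.
Quadratic formula: y = (5 +/- sqrt(69)) / 2.
So y = 5/2 + sqrt(69)/2 ~= 6.6533 or y = 5/2 - sqrt(69)/2 ~= -1.6533.

y = -1.6533 or y = 6.6533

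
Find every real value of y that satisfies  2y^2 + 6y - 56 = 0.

Factor: 2(y - 4)(y + 7) = 0.
So y = 4 or y = -7.

y = -7 or y = 4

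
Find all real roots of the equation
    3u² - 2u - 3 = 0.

u = -0.7208 or u = 1.3874

Discriminant: (-2)² − 4·3·(-3) = 40.
Quadratic formula: u = (2 ± √40) / 6.
So u = 1/3 + √(10)/3 ≈ 1.3874 or u = 1/3 - √(10)/3 ≈ -0.7208.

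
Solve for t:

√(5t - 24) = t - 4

t = 5 or t = 8

Square both sides: 5t - 24 = (t - 4)².
Expand and rearrange: t² - 13t + 40 = 0.
Solving gives t = 8 or t = 5.
Check each candidate in the original equation:
  t = 8: √(16) = 4, while t - 4 = 4 — valid.
  t = 5: √(1) = 1, while t - 4 = 1 — valid.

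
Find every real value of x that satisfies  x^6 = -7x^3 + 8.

x = -2 or x = 1

Let u = x^3. The equation becomes u^2 + 7u - 8 = 0.
Factor: (u - 1)(u + 8) = 0, so u = 1 or u = -8.
x^3 = 1 gives x = 1.
x^3 = -8 gives x = -2.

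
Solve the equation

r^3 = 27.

r = 3

Rearrange: r^3 - 27 = 0.
Possible rational roots are divisors of -27. Testing r = 3 gives 0, so (r - 3) is a factor.
Divide: r^3 - 27 = (r - 3)(r^2 + 3r + 9).
The quadratic r^2 + 3r + 9 has discriminant -27 < 0, so no further real roots.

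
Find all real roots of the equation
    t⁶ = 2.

Let u = t³. The equation becomes u² - 2 = 0.
By the quadratic formula, u = √(2) or u = -√(2).
t³ = √(2) gives t = ∛(√(2)) ≈ 1.1225.
t³ = -√(2) gives t = -∛(√(2)) ≈ -1.1225.

t = -1.1225 or t = 1.1225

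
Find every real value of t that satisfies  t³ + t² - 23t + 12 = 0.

t = -5.5414 or t = 0.5414 or t = 4

Possible rational roots are divisors of 12. Testing t = 4 gives 0, so (t - 4) is a factor.
Divide: t³ + t² - 23t + 12 = (t - 4)(t² + 5t - 3).
Apply the quadratic formula to t² + 5t - 3 = 0: t = (-5 ± √37)/2, i.e. t ≈ 0.5414 or t ≈ -5.5414.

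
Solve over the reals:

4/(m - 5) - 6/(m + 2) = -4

Multiply both sides by (m - 5)(m + 2):
4(m + 2) - 6(m - 5) = -4(m - 5)(m + 2).
Expand and collect terms: -4m² + 14m + 2 = 0.
By the quadratic formula, m = (-14 ± √228) / -8, so m ≈ -0.1375 or m ≈ 3.6375.
Neither value makes a denominator zero (m ≠ 5, m ≠ -2), so both are valid.

m = -0.1375 or m = 3.6375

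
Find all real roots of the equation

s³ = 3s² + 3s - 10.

s = -1.7913 or s = 2 or s = 2.7913

Rearrange: s³ - 3s² - 3s + 10 = 0.
Possible rational roots are divisors of 10. Testing s = 2 gives 0, so (s - 2) is a factor.
Divide: s³ - 3s² - 3s + 10 = (s - 2)(s² - s - 5).
Apply the quadratic formula to s² - s - 5 = 0: s = (1 ± √21)/2, i.e. s ≈ 2.7913 or s ≈ -1.7913.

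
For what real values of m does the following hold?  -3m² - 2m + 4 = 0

Discriminant: (-2)² − 4·(-3)·4 = 52.
Quadratic formula: m = (2 ± √52) / (-6).
So m = -√(13)/3 - 1/3 ≈ -1.5352 or m = -1/3 + √(13)/3 ≈ 0.8685.

m = -1.5352 or m = 0.8685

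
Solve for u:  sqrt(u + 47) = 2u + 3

u = 2

Square both sides: u + 47 = (2u + 3)^2.
Expand and rearrange: 4u^2 + 11u - 38 = 0.
Solving gives u = 2 or u = -4.75.
Check each candidate in the original equation:
  u = 2: sqrt(49) = 7, while 2u + 3 = 7 — valid.
  u = -4.75: sqrt(42.25) = 6.5, while 2u + 3 = -6.5 — extraneous.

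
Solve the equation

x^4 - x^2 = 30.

Let u = x^2. The equation becomes u^2 - u - 30 = 0.
Factor: (u + 5)(u - 6) = 0, so u = -5 or u = 6.
x^2 = -5 < 0 has no real solution.
x^2 = 6 gives x = +/-sqrt(6) ~= +/-2.4495.

x = -2.4495 or x = 2.4495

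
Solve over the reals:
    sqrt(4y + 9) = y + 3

y = -2 or y = 0

Square both sides: 4y + 9 = (y + 3)^2.
Expand and rearrange: y^2 + 2y = 0.
Solving gives y = 0 or y = -2.
Check each candidate in the original equation:
  y = 0: sqrt(9) = 3, while y + 3 = 3 — valid.
  y = -2: sqrt(1) = 1, while y + 3 = 1 — valid.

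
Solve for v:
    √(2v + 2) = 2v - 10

v = 7

Square both sides: 2v + 2 = (2v - 10)².
Expand and rearrange: 4v² - 42v + 98 = 0.
Solving gives v = 7 or v = 3.5.
Check each candidate in the original equation:
  v = 7: √(16) = 4, while 2v - 10 = 4 — valid.
  v = 3.5: √(9) = 3, while 2v - 10 = -3 — extraneous.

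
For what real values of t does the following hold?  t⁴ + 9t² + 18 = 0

Let u = t². The equation becomes u² + 9u + 18 = 0.
Factor: (u + 3)(u + 6) = 0, so u = -3 or u = -6.
t² = -3 < 0 has no real solution.
t² = -6 < 0 has no real solution.

No real solutions.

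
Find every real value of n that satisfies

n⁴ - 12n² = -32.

Let u = n². The equation becomes u² - 12u + 32 = 0.
Factor: (u - 8)(u - 4) = 0, so u = 8 or u = 4.
n² = 8 gives n = ±2·√(2) ≈ ±2.8284.
n² = 4 gives n = ±2.

n = -2.8284 or n = -2 or n = 2 or n = 2.8284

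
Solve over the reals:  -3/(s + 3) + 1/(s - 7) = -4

Multiply both sides by (s + 3)(s - 7):
-3(s - 7) + (s + 3) = -4(s + 3)(s - 7).
Expand and collect terms: -4s^2 + 18s + 60 = 0.
By the quadratic formula, s = (-18 +/- sqrt(1284)) / -8, so s ~= -2.2291 or s ~= 6.7291.
Neither value makes a denominator zero (s != -3, s != 7), so both are valid.

s = -2.2291 or s = 6.7291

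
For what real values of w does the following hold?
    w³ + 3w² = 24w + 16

Rearrange: w³ + 3w² - 24w - 16 = 0.
Possible rational roots are divisors of -16. Testing w = 4 gives 0, so (w - 4) is a factor.
Divide: w³ + 3w² - 24w - 16 = (w - 4)(w² + 7w + 4).
Apply the quadratic formula to w² + 7w + 4 = 0: w = (-7 ± √33)/2, i.e. w ≈ -0.6277 or w ≈ -6.3723.

w = -6.3723 or w = -0.6277 or w = 4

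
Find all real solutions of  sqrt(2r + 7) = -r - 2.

Square both sides: 2r + 7 = (-r - 2)^2.
Expand and rearrange: r^2 + 2r - 3 = 0.
Solving gives r = 1 or r = -3.
Check each candidate in the original equation:
  r = 1: sqrt(9) = 3, while -r - 2 = -3 — extraneous.
  r = -3: sqrt(1) = 1, while -r - 2 = 1 — valid.

r = -3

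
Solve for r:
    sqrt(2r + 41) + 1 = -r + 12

Isolate the radical: sqrt(2r + 41) = -r + 11.
Square both sides: 2r + 41 = (-r + 11)^2.
Expand and rearrange: r^2 - 24r + 80 = 0.
Solving gives r = 20 or r = 4.
Check each candidate in the original equation:
  r = 20: sqrt(81) = 9, while -r + 11 = -9 — extraneous.
  r = 4: sqrt(49) = 7, while -r + 11 = 7 — valid.

r = 4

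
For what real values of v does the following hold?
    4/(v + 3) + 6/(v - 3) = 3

v = -2.0452 or v = 5.3785

Multiply both sides by (v + 3)(v - 3):
4(v - 3) + 6(v + 3) = 3(v + 3)(v - 3).
Expand and collect terms: 3v^2 - 10v - 33 = 0.
By the quadratic formula, v = (10 +/- sqrt(496)) / 6, so v ~= 5.3785 or v ~= -2.0452.
Neither value makes a denominator zero (v != -3, v != 3), so both are valid.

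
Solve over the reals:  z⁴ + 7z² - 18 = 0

Let u = z². The equation becomes u² + 7u - 18 = 0.
Factor: (u + 9)(u - 2) = 0, so u = -9 or u = 2.
z² = -9 < 0 has no real solution.
z² = 2 gives z = ±√(2) ≈ ±1.4142.

z = -1.4142 or z = 1.4142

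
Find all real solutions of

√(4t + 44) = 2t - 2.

Square both sides: 4t + 44 = (2t - 2)².
Expand and rearrange: 4t² - 12t - 40 = 0.
Solving gives t = 5 or t = -2.
Check each candidate in the original equation:
  t = 5: √(64) = 8, while 2t - 2 = 8 — valid.
  t = -2: √(36) = 6, while 2t - 2 = -6 — extraneous.

t = 5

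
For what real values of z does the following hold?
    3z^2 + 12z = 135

z = -9 or z = 5

Bring every term to one side: 3z^2 + 12z - 135 = 0.
Factor: 3(z - 5)(z + 9) = 0.
So z = 5 or z = -9.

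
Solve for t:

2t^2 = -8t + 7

Rearrange to standard form: 2t^2 + 8t - 7 = 0.
Discriminant: (8)^2 - 4*2*(-7) = 120.
Quadratic formula: t = (-8 +/- sqrt(120)) / 4.
So t = -2 + sqrt(30)/2 ~= 0.7386 or t = -sqrt(30)/2 - 2 ~= -4.7386.

t = -4.7386 or t = 0.7386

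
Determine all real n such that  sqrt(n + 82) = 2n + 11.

n = -1

Square both sides: n + 82 = (2n + 11)^2.
Expand and rearrange: 4n^2 + 43n + 39 = 0.
Solving gives n = -1 or n = -9.75.
Check each candidate in the original equation:
  n = -1: sqrt(81) = 9, while 2n + 11 = 9 — valid.
  n = -9.75: sqrt(72.25) = 8.5, while 2n + 11 = -8.5 — extraneous.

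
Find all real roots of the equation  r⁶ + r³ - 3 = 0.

r = -1.3205 or r = 1.0922

Let u = r³. The equation becomes u² + u - 3 = 0.
By the quadratic formula, u = -1/2 + √(13)/2 or u = -√(13)/2 - 1/2.
r³ = -1/2 + √(13)/2 gives r = ∛(-1/2 + √(13)/2) ≈ 1.0922.
r³ = -√(13)/2 - 1/2 gives r = -∛(1/2 + √(13)/2) ≈ -1.3205.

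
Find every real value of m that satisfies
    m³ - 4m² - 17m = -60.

m = -4 or m = 3 or m = 5

Rearrange: m³ - 4m² - 17m + 60 = 0.
Possible rational roots are divisors of 60. Testing m = 5 gives 0, so (m - 5) is a factor.
Divide: m³ - 4m² - 17m + 60 = (m - 5)(m² + m - 12).
Factor the quadratic: m = 3 or m = -4.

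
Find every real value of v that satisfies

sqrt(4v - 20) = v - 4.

v = 6

Square both sides: 4v - 20 = (v - 4)^2.
Expand and rearrange: v^2 - 12v + 36 = 0.
This gives the repeated root v = 6.
Check in the original equation:
  v = 6: sqrt(4) = 2, while v - 4 = 2 — valid.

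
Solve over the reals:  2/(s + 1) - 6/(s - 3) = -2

s = -1.6056 or s = 5.6056

Multiply both sides by (s + 1)(s - 3):
2(s - 3) - 6(s + 1) = -2(s + 1)(s - 3).
Expand and collect terms: -2s^2 + 8s + 18 = 0.
By the quadratic formula, s = (-8 +/- sqrt(208)) / -4, so s ~= -1.6056 or s ~= 5.6056.
Neither value makes a denominator zero (s != -1, s != 3), so both are valid.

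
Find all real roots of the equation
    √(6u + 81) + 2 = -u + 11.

u = 0

Isolate the radical: √(6u + 81) = -u + 9.
Square both sides: 6u + 81 = (-u + 9)².
Expand and rearrange: u² - 24u = 0.
Solving gives u = 24 or u = 0.
Check each candidate in the original equation:
  u = 24: √(225) = 15, while -u + 9 = -15 — extraneous.
  u = 0: √(81) = 9, while -u + 9 = 9 — valid.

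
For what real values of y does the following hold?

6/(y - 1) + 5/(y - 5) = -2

Multiply both sides by (y - 1)(y - 5):
6(y - 5) + 5(y - 1) = -2(y - 1)(y - 5).
Expand and collect terms: -2y^2 + y + 25 = 0.
By the quadratic formula, y = (-1 +/- sqrt(201)) / -4, so y ~= -3.2944 or y ~= 3.7944.
Neither value makes a denominator zero (y != 1, y != 5), so both are valid.

y = -3.2944 or y = 3.7944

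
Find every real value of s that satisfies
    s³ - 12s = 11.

s = -2.8541 or s = -1 or s = 3.8541

Rearrange: s³ - 12s - 11 = 0.
Possible rational roots are divisors of -11. Testing s = -1 gives 0, so (s + 1) is a factor.
Divide: s³ - 12s - 11 = (s + 1)(s² - s - 11).
Apply the quadratic formula to s² - s - 11 = 0: s = (1 ± √45)/2, i.e. s ≈ 3.8541 or s ≈ -2.8541.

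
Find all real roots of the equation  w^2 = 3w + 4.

Bring every term to one side: w^2 - 3w - 4 = 0.
Factor: (w - 4)(w + 1) = 0.
So w = 4 or w = -1.

w = -1 or w = 4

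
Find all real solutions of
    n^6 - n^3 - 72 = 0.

n = -2 or n = 2.0801

Let u = n^3. The equation becomes u^2 - u - 72 = 0.
Factor: (u + 8)(u - 9) = 0, so u = -8 or u = 9.
n^3 = -8 gives n = -2.
n^3 = 9 gives n = (9)^(1/3) ~= 2.0801.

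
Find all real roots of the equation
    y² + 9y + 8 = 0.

Factor: (y + 8)(y + 1) = 0.
So y = -8 or y = -1.

y = -8 or y = -1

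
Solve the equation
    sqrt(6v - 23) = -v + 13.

Square both sides: 6v - 23 = (-v + 13)^2.
Expand and rearrange: v^2 - 32v + 192 = 0.
Solving gives v = 24 or v = 8.
Check each candidate in the original equation:
  v = 24: sqrt(121) = 11, while -v + 13 = -11 — extraneous.
  v = 8: sqrt(25) = 5, while -v + 13 = 5 — valid.

v = 8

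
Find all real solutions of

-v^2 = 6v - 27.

Bring every term to one side: -v^2 - 6v + 27 = 0.
Factor: -1(v + 9)(v - 3) = 0.
So v = -9 or v = 3.

v = -9 or v = 3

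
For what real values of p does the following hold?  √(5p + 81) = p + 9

p = 0

Square both sides: 5p + 81 = (p + 9)².
Expand and rearrange: p² + 13p = 0.
Solving gives p = 0 or p = -13.
Check each candidate in the original equation:
  p = 0: √(81) = 9, while p + 9 = 9 — valid.
  p = -13: √(16) = 4, while p + 9 = -4 — extraneous.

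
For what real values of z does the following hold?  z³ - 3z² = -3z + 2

Rearrange: z³ - 3z² + 3z - 2 = 0.
Possible rational roots are divisors of -2. Testing z = 2 gives 0, so (z - 2) is a factor.
Divide: z³ - 3z² + 3z - 2 = (z - 2)(z² - z + 1).
The quadratic z² - z + 1 has discriminant -3 < 0, so no further real roots.

z = 2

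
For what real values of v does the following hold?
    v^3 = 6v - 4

v = -2.7321 or v = 0.7321 or v = 2

Rearrange: v^3 - 6v + 4 = 0.
Possible rational roots are divisors of 4. Testing v = 2 gives 0, so (v - 2) is a factor.
Divide: v^3 - 6v + 4 = (v - 2)(v^2 + 2v - 2).
Apply the quadratic formula to v^2 + 2v - 2 = 0: v = (-2 +/- sqrt(12))/2, i.e. v ~= 0.7321 or v ~= -2.7321.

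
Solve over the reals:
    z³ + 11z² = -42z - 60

Rearrange: z³ + 11z² + 42z + 60 = 0.
Possible rational roots are divisors of 60. Testing z = -5 gives 0, so (z + 5) is a factor.
Divide: z³ + 11z² + 42z + 60 = (z + 5)(z² + 6z + 12).
The quadratic z² + 6z + 12 has discriminant -12 < 0, so no further real roots.

z = -5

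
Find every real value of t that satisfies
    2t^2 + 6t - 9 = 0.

Discriminant: (6)^2 - 4*2*(-9) = 108.
Quadratic formula: t = (-6 +/- sqrt(108)) / 4.
So t = -3/2 + 3*sqrt(3)/2 ~= 1.0981 or t = -3*sqrt(3)/2 - 3/2 ~= -4.0981.

t = -4.0981 or t = 1.0981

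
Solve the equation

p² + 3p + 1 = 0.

p = -2.618 or p = -0.382

Discriminant: (3)² − 4·1·1 = 5.
Quadratic formula: p = (-3 ± √5) / 2.
So p = -3/2 + √(5)/2 ≈ -0.382 or p = -3/2 - √(5)/2 ≈ -2.618.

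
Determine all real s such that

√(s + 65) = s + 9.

Square both sides: s + 65 = (s + 9)².
Expand and rearrange: s² + 17s + 16 = 0.
Solving gives s = -1 or s = -16.
Check each candidate in the original equation:
  s = -1: √(64) = 8, while s + 9 = 8 — valid.
  s = -16: √(49) = 7, while s + 9 = -7 — extraneous.

s = -1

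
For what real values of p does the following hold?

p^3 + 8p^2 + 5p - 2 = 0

Possible rational roots are divisors of -2. Testing p = -1 gives 0, so (p + 1) is a factor.
Divide: p^3 + 8p^2 + 5p - 2 = (p + 1)(p^2 + 7p - 2).
Apply the quadratic formula to p^2 + 7p - 2 = 0: p = (-7 +/- sqrt(57))/2, i.e. p ~= 0.2749 or p ~= -7.2749.

p = -7.2749 or p = -1 or p = 0.2749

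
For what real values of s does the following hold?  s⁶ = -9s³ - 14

s = -1.9129 or s = -1.2599

Let u = s³. The equation becomes u² + 9u + 14 = 0.
Factor: (u + 7)(u + 2) = 0, so u = -7 or u = -2.
s³ = -7 gives s = -∛(7) ≈ -1.9129.
s³ = -2 gives s = -∛(2) ≈ -1.2599.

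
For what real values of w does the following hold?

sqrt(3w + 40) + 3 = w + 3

w = 8

Isolate the radical: sqrt(3w + 40) = w.
Square both sides: 3w + 40 = (w)^2.
Expand and rearrange: w^2 - 3w - 40 = 0.
Solving gives w = 8 or w = -5.
Check each candidate in the original equation:
  w = 8: sqrt(64) = 8, while w = 8 — valid.
  w = -5: sqrt(25) = 5, while w = -5 — extraneous.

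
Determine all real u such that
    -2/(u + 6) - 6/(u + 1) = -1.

u = -5.1789 or u = 6.1789

Multiply both sides by (u + 6)(u + 1):
-2(u + 1) - 6(u + 6) = -(u + 6)(u + 1).
Expand and collect terms: -u^2 + u + 32 = 0.
By the quadratic formula, u = (-1 +/- sqrt(129)) / -2, so u ~= -5.1789 or u ~= 6.1789.
Neither value makes a denominator zero (u != -6, u != -1), so both are valid.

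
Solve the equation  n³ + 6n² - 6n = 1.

Rearrange: n³ + 6n² - 6n - 1 = 0.
Possible rational roots are divisors of -1. Testing n = 1 gives 0, so (n - 1) is a factor.
Divide: n³ + 6n² - 6n - 1 = (n - 1)(n² + 7n + 1).
Apply the quadratic formula to n² + 7n + 1 = 0: n = (-7 ± √45)/2, i.e. n ≈ -0.1459 or n ≈ -6.8541.

n = -6.8541 or n = -0.1459 or n = 1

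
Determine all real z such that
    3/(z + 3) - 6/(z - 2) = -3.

z = -3.7417 or z = 3.7417

Multiply both sides by (z + 3)(z - 2):
3(z - 2) - 6(z + 3) = -3(z + 3)(z - 2).
Expand and collect terms: -3z² + 42 = 0.
By the quadratic formula, z = (0 ± √504) / -6, so z ≈ -3.7417 or z ≈ 3.7417.
Neither value makes a denominator zero (z ≠ -3, z ≠ 2), so both are valid.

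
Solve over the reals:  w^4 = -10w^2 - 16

No real solutions.

Let u = w^2. The equation becomes u^2 + 10u + 16 = 0.
Factor: (u + 2)(u + 8) = 0, so u = -2 or u = -8.
w^2 = -2 < 0 has no real solution.
w^2 = -8 < 0 has no real solution.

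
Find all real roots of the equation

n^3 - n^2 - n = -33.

Rearrange: n^3 - n^2 - n + 33 = 0.
Possible rational roots are divisors of 33. Testing n = -3 gives 0, so (n + 3) is a factor.
Divide: n^3 - n^2 - n + 33 = (n + 3)(n^2 - 4n + 11).
The quadratic n^2 - 4n + 11 has discriminant -28 < 0, so no further real roots.

n = -3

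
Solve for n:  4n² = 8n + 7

Rearrange to standard form: 4n² - 8n - 7 = 0.
Discriminant: (-8)² − 4·4·(-7) = 176.
Quadratic formula: n = (8 ± √176) / 8.
So n = 1 + √(11)/2 ≈ 2.6583 or n = 1 - √(11)/2 ≈ -0.6583.

n = -0.6583 or n = 2.6583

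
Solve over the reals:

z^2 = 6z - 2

z = 0.3542 or z = 5.6458

Rearrange to standard form: z^2 - 6z + 2 = 0.
Discriminant: (-6)^2 - 4*1*2 = 28.
Quadratic formula: z = (6 +/- sqrt(28)) / 2.
So z = sqrt(7) + 3 ~= 5.6458 or z = 3 - sqrt(7) ~= 0.3542.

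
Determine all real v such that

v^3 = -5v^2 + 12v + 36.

v = -6 or v = -2 or v = 3

Rearrange: v^3 + 5v^2 - 12v - 36 = 0.
Possible rational roots are divisors of -36. Testing v = 3 gives 0, so (v - 3) is a factor.
Divide: v^3 + 5v^2 - 12v - 36 = (v - 3)(v^2 + 8v + 12).
Factor the quadratic: v = -2 or v = -6.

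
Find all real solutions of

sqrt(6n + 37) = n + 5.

n = 2

Square both sides: 6n + 37 = (n + 5)^2.
Expand and rearrange: n^2 + 4n - 12 = 0.
Solving gives n = 2 or n = -6.
Check each candidate in the original equation:
  n = 2: sqrt(49) = 7, while n + 5 = 7 — valid.
  n = -6: sqrt(1) = 1, while n + 5 = -1 — extraneous.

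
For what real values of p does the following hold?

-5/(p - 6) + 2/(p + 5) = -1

p = -6.4261 or p = 10.4261

Multiply both sides by (p - 6)(p + 5):
-5(p + 5) + 2(p - 6) = -(p - 6)(p + 5).
Expand and collect terms: -p² + 4p + 67 = 0.
By the quadratic formula, p = (-4 ± √284) / -2, so p ≈ -6.4261 or p ≈ 10.4261.
Neither value makes a denominator zero (p ≠ 6, p ≠ -5), so both are valid.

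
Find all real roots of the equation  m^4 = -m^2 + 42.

m = -2.4495 or m = 2.4495

Let u = m^2. The equation becomes u^2 + u - 42 = 0.
Factor: (u + 7)(u - 6) = 0, so u = -7 or u = 6.
m^2 = -7 < 0 has no real solution.
m^2 = 6 gives m = +/-sqrt(6) ~= +/-2.4495.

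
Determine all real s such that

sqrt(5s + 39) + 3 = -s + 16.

Isolate the radical: sqrt(5s + 39) = -s + 13.
Square both sides: 5s + 39 = (-s + 13)^2.
Expand and rearrange: s^2 - 31s + 130 = 0.
Solving gives s = 26 or s = 5.
Check each candidate in the original equation:
  s = 26: sqrt(169) = 13, while -s + 13 = -13 — extraneous.
  s = 5: sqrt(64) = 8, while -s + 13 = 8 — valid.

s = 5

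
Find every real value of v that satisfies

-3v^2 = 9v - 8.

Rearrange to standard form: -3v^2 - 9v + 8 = 0.
Discriminant: (-9)^2 - 4*(-3)*8 = 177.
Quadratic formula: v = (9 +/- sqrt(177)) / (-6).
So v = -sqrt(177)/6 - 3/2 ~= -3.7174 or v = -3/2 + sqrt(177)/6 ~= 0.7174.

v = -3.7174 or v = 0.7174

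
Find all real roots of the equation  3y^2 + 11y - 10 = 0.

Discriminant: (11)^2 - 4*3*(-10) = 241.
Quadratic formula: y = (-11 +/- sqrt(241)) / 6.
So y = -11/6 + sqrt(241)/6 ~= 0.754 or y = -sqrt(241)/6 - 11/6 ~= -4.4207.

y = -4.4207 or y = 0.754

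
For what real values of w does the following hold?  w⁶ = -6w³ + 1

w = -1.8334 or w = 0.5454

Let u = w³. The equation becomes u² + 6u - 1 = 0.
By the quadratic formula, u = -3 + √(10) or u = -√(10) - 3.
w³ = -3 + √(10) gives w = ∛(-3 + √(10)) ≈ 0.5454.
w³ = -√(10) - 3 gives w = -∛(3 + √(10)) ≈ -1.8334.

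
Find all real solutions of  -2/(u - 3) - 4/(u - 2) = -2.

Multiply both sides by (u - 3)(u - 2):
-2(u - 2) - 4(u - 3) = -2(u - 3)(u - 2).
Expand and collect terms: -2u² + 16u - 28 = 0.
By the quadratic formula, u = (-16 ± √32) / -4, so u ≈ 2.5858 or u ≈ 5.4142.
Neither value makes a denominator zero (u ≠ 3, u ≠ 2), so both are valid.

u = 2.5858 or u = 5.4142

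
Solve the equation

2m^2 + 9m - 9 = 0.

m = -5.3423 or m = 0.8423

Discriminant: (9)^2 - 4*2*(-9) = 153.
Quadratic formula: m = (-9 +/- sqrt(153)) / 4.
So m = -9/4 + 3*sqrt(17)/4 ~= 0.8423 or m = -3*sqrt(17)/4 - 9/4 ~= -5.3423.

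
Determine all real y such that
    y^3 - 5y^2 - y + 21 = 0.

y = -1.8284 or y = 3 or y = 3.8284

Possible rational roots are divisors of 21. Testing y = 3 gives 0, so (y - 3) is a factor.
Divide: y^3 - 5y^2 - y + 21 = (y - 3)(y^2 - 2y - 7).
Apply the quadratic formula to y^2 - 2y - 7 = 0: y = (2 +/- sqrt(32))/2, i.e. y ~= 3.8284 or y ~= -1.8284.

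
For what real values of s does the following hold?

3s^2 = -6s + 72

s = -6 or s = 4

Bring every term to one side: 3s^2 + 6s - 72 = 0.
Factor: 3(s + 6)(s - 4) = 0.
So s = -6 or s = 4.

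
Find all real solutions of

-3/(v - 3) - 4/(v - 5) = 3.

Multiply both sides by (v - 3)(v - 5):
-3(v - 5) - 4(v - 3) = 3(v - 3)(v - 5).
Expand and collect terms: 3v^2 - 17v + 18 = 0.
By the quadratic formula, v = (17 +/- sqrt(73)) / 6, so v ~= 4.2573 or v ~= 1.4093.
Neither value makes a denominator zero (v != 3, v != 5), so both are valid.

v = 1.4093 or v = 4.2573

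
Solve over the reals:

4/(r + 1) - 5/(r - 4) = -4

r = -1.8233 or r = 5.0733

Multiply both sides by (r + 1)(r - 4):
4(r - 4) - 5(r + 1) = -4(r + 1)(r - 4).
Expand and collect terms: -4r^2 + 13r + 37 = 0.
By the quadratic formula, r = (-13 +/- sqrt(761)) / -8, so r ~= -1.8233 or r ~= 5.0733.
Neither value makes a denominator zero (r != -1, r != 4), so both are valid.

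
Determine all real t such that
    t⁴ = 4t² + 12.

Let u = t². The equation becomes u² - 4u - 12 = 0.
Factor: (u - 6)(u + 2) = 0, so u = 6 or u = -2.
t² = 6 gives t = ±√(6) ≈ ±2.4495.
t² = -2 < 0 has no real solution.

t = -2.4495 or t = 2.4495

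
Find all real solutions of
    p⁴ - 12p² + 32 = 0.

Let u = p². The equation becomes u² - 12u + 32 = 0.
Factor: (u - 8)(u - 4) = 0, so u = 8 or u = 4.
p² = 8 gives p = ±2·√(2) ≈ ±2.8284.
p² = 4 gives p = ±2.

p = -2.8284 or p = -2 or p = 2 or p = 2.8284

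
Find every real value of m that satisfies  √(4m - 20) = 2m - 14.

Square both sides: 4m - 20 = (2m - 14)².
Expand and rearrange: 4m² - 60m + 216 = 0.
Solving gives m = 9 or m = 6.
Check each candidate in the original equation:
  m = 9: √(16) = 4, while 2m - 14 = 4 — valid.
  m = 6: √(4) = 2, while 2m - 14 = -2 — extraneous.

m = 9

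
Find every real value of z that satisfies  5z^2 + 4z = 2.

Rearrange to standard form: 5z^2 + 4z - 2 = 0.
Discriminant: (4)^2 - 4*5*(-2) = 56.
Quadratic formula: z = (-4 +/- sqrt(56)) / 10.
So z = -2/5 + sqrt(14)/5 ~= 0.3483 or z = -sqrt(14)/5 - 2/5 ~= -1.1483.

z = -1.1483 or z = 0.3483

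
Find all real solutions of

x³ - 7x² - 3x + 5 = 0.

Possible rational roots are divisors of 5. Testing x = -1 gives 0, so (x + 1) is a factor.
Divide: x³ - 7x² - 3x + 5 = (x + 1)(x² - 8x + 5).
Apply the quadratic formula to x² - 8x + 5 = 0: x = (8 ± √44)/2, i.e. x ≈ 7.3166 or x ≈ 0.6834.

x = -1 or x = 0.6834 or x = 7.3166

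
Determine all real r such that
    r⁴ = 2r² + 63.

r = -3 or r = 3

Let u = r². The equation becomes u² - 2u - 63 = 0.
Factor: (u - 9)(u + 7) = 0, so u = 9 or u = -7.
r² = 9 gives r = ±3.
r² = -7 < 0 has no real solution.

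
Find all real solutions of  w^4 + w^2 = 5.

Let u = w^2. The equation becomes u^2 + u - 5 = 0.
By the quadratic formula, u = -1/2 + sqrt(21)/2 or u = -sqrt(21)/2 - 1/2.
w^2 = -1/2 + sqrt(21)/2 gives w = +/-sqrt(-1/2 + sqrt(21)/2) ~= +/-1.3384.
w^2 = -sqrt(21)/2 - 1/2 < 0 has no real solution.

w = -1.3384 or w = 1.3384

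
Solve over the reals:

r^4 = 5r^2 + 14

Let u = r^2. The equation becomes u^2 - 5u - 14 = 0.
Factor: (u + 2)(u - 7) = 0, so u = -2 or u = 7.
r^2 = -2 < 0 has no real solution.
r^2 = 7 gives r = +/-sqrt(7) ~= +/-2.6458.

r = -2.6458 or r = 2.6458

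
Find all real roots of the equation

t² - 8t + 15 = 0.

t = 3 or t = 5

Factor: (t - 3)(t - 5) = 0.
So t = 3 or t = 5.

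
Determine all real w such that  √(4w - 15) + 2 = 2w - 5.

Isolate the radical: √(4w - 15) = 2w - 7.
Square both sides: 4w - 15 = (2w - 7)².
Expand and rearrange: 4w² - 32w + 64 = 0.
This gives the repeated root w = 4.
Check in the original equation:
  w = 4: √(1) = 1, while 2w - 7 = 1 — valid.

w = 4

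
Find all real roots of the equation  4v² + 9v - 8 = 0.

Discriminant: (9)² − 4·4·(-8) = 209.
Quadratic formula: v = (-9 ± √209) / 8.
So v = -9/8 + √(209)/8 ≈ 0.6821 or v = -√(209)/8 - 9/8 ≈ -2.9321.

v = -2.9321 or v = 0.6821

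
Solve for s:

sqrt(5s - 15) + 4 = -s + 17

Isolate the radical: sqrt(5s - 15) = -s + 13.
Square both sides: 5s - 15 = (-s + 13)^2.
Expand and rearrange: s^2 - 31s + 184 = 0.
Solving gives s = 23 or s = 8.
Check each candidate in the original equation:
  s = 23: sqrt(100) = 10, while -s + 13 = -10 — extraneous.
  s = 8: sqrt(25) = 5, while -s + 13 = 5 — valid.

s = 8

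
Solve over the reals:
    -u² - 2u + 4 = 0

u = -3.2361 or u = 1.2361

Discriminant: (-2)² − 4·(-1)·4 = 20.
Quadratic formula: u = (2 ± √20) / (-2).
So u = -√(5) - 1 ≈ -3.2361 or u = -1 + √(5) ≈ 1.2361.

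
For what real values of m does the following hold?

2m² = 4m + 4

Rearrange to standard form: 2m² - 4m - 4 = 0.
Discriminant: (-4)² − 4·2·(-4) = 48.
Quadratic formula: m = (4 ± √48) / 4.
So m = 1 + √(3) ≈ 2.7321 or m = 1 - √(3) ≈ -0.7321.

m = -0.7321 or m = 2.7321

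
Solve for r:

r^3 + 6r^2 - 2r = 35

r = -5 or r = -3.1926 or r = 2.1926

Rearrange: r^3 + 6r^2 - 2r - 35 = 0.
Possible rational roots are divisors of -35. Testing r = -5 gives 0, so (r + 5) is a factor.
Divide: r^3 + 6r^2 - 2r - 35 = (r + 5)(r^2 + r - 7).
Apply the quadratic formula to r^2 + r - 7 = 0: r = (-1 +/- sqrt(29))/2, i.e. r ~= 2.1926 or r ~= -3.1926.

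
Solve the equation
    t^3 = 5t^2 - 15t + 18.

Rearrange: t^3 - 5t^2 + 15t - 18 = 0.
Possible rational roots are divisors of -18. Testing t = 2 gives 0, so (t - 2) is a factor.
Divide: t^3 - 5t^2 + 15t - 18 = (t - 2)(t^2 - 3t + 9).
The quadratic t^2 - 3t + 9 has discriminant -27 < 0, so no further real roots.

t = 2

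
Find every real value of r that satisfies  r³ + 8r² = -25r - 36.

r = -4

Rearrange: r³ + 8r² + 25r + 36 = 0.
Possible rational roots are divisors of 36. Testing r = -4 gives 0, so (r + 4) is a factor.
Divide: r³ + 8r² + 25r + 36 = (r + 4)(r² + 4r + 9).
The quadratic r² + 4r + 9 has discriminant -20 < 0, so no further real roots.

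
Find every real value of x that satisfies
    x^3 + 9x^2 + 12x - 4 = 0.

x = -7.2749 or x = -2 or x = 0.2749

Possible rational roots are divisors of -4. Testing x = -2 gives 0, so (x + 2) is a factor.
Divide: x^3 + 9x^2 + 12x - 4 = (x + 2)(x^2 + 7x - 2).
Apply the quadratic formula to x^2 + 7x - 2 = 0: x = (-7 +/- sqrt(57))/2, i.e. x ~= 0.2749 or x ~= -7.2749.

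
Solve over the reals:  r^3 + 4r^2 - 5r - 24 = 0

r = -3.3723 or r = -3 or r = 2.3723

Possible rational roots are divisors of -24. Testing r = -3 gives 0, so (r + 3) is a factor.
Divide: r^3 + 4r^2 - 5r - 24 = (r + 3)(r^2 + r - 8).
Apply the quadratic formula to r^2 + r - 8 = 0: r = (-1 +/- sqrt(33))/2, i.e. r ~= 2.3723 or r ~= -3.3723.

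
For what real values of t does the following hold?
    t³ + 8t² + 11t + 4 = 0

t = -6.3723 or t = -1 or t = -0.6277

Possible rational roots are divisors of 4. Testing t = -1 gives 0, so (t + 1) is a factor.
Divide: t³ + 8t² + 11t + 4 = (t + 1)(t² + 7t + 4).
Apply the quadratic formula to t² + 7t + 4 = 0: t = (-7 ± √33)/2, i.e. t ≈ -0.6277 or t ≈ -6.3723.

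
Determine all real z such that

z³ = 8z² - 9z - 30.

Rearrange: z³ - 8z² + 9z + 30 = 0.
Possible rational roots are divisors of 30. Testing z = 5 gives 0, so (z - 5) is a factor.
Divide: z³ - 8z² + 9z + 30 = (z - 5)(z² - 3z - 6).
Apply the quadratic formula to z² - 3z - 6 = 0: z = (3 ± √33)/2, i.e. z ≈ 4.3723 or z ≈ -1.3723.

z = -1.3723 or z = 4.3723 or z = 5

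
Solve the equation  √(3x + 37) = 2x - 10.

Square both sides: 3x + 37 = (2x - 10)².
Expand and rearrange: 4x² - 43x + 63 = 0.
Solving gives x = 9 or x = 1.75.
Check each candidate in the original equation:
  x = 9: √(64) = 8, while 2x - 10 = 8 — valid.
  x = 1.75: √(42.25) = 6.5, while 2x - 10 = -6.5 — extraneous.

x = 9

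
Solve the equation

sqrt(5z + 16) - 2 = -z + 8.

z = 4

Isolate the radical: sqrt(5z + 16) = -z + 10.
Square both sides: 5z + 16 = (-z + 10)^2.
Expand and rearrange: z^2 - 25z + 84 = 0.
Solving gives z = 21 or z = 4.
Check each candidate in the original equation:
  z = 21: sqrt(121) = 11, while -z + 10 = -11 — extraneous.
  z = 4: sqrt(36) = 6, while -z + 10 = 6 — valid.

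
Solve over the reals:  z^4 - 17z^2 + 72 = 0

Let u = z^2. The equation becomes u^2 - 17u + 72 = 0.
Factor: (u - 9)(u - 8) = 0, so u = 9 or u = 8.
z^2 = 9 gives z = +/-3.
z^2 = 8 gives z = +/-2*sqrt(2) ~= +/-2.8284.

z = -3 or z = -2.8284 or z = 2.8284 or z = 3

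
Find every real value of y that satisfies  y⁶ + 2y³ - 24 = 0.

Let u = y³. The equation becomes u² + 2u - 24 = 0.
Factor: (u + 6)(u - 4) = 0, so u = -6 or u = 4.
y³ = -6 gives y = -∛(6) ≈ -1.8171.
y³ = 4 gives y = ∛(4) ≈ 1.5874.

y = -1.8171 or y = 1.5874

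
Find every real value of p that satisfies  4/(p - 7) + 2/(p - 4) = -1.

Multiply both sides by (p - 7)(p - 4):
4(p - 4) + 2(p - 7) = -(p - 7)(p - 4).
Expand and collect terms: -p^2 + 5p + 2 = 0.
By the quadratic formula, p = (-5 +/- sqrt(33)) / -2, so p ~= -0.3723 or p ~= 5.3723.
Neither value makes a denominator zero (p != 7, p != 4), so both are valid.

p = -0.3723 or p = 5.3723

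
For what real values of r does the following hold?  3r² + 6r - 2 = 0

Discriminant: (6)² − 4·3·(-2) = 60.
Quadratic formula: r = (-6 ± √60) / 6.
So r = -1 + √(15)/3 ≈ 0.291 or r = -√(15)/3 - 1 ≈ -2.291.

r = -2.291 or r = 0.291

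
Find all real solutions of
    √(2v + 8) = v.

Square both sides: 2v + 8 = (v)².
Expand and rearrange: v² - 2v - 8 = 0.
Solving gives v = 4 or v = -2.
Check each candidate in the original equation:
  v = 4: √(16) = 4, while v = 4 — valid.
  v = -2: √(4) = 2, while v = -2 — extraneous.

v = 4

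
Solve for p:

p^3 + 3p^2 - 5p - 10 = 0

Possible rational roots are divisors of -10. Testing p = 2 gives 0, so (p - 2) is a factor.
Divide: p^3 + 3p^2 - 5p - 10 = (p - 2)(p^2 + 5p + 5).
Apply the quadratic formula to p^2 + 5p + 5 = 0: p = (-5 +/- sqrt(5))/2, i.e. p ~= -1.382 or p ~= -3.618.

p = -3.618 or p = -1.382 or p = 2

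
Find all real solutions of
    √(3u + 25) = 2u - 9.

Square both sides: 3u + 25 = (2u - 9)².
Expand and rearrange: 4u² - 39u + 56 = 0.
Solving gives u = 8 or u = 1.75.
Check each candidate in the original equation:
  u = 8: √(49) = 7, while 2u - 9 = 7 — valid.
  u = 1.75: √(30.25) = 5.5, while 2u - 9 = -5.5 — extraneous.

u = 8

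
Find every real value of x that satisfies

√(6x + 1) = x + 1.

x = 0 or x = 4

Square both sides: 6x + 1 = (x + 1)².
Expand and rearrange: x² - 4x = 0.
Solving gives x = 4 or x = 0.
Check each candidate in the original equation:
  x = 4: √(25) = 5, while x + 1 = 5 — valid.
  x = 0: √(1) = 1, while x + 1 = 1 — valid.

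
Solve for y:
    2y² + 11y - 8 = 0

y = -6.1504 or y = 0.6504

Discriminant: (11)² − 4·2·(-8) = 185.
Quadratic formula: y = (-11 ± √185) / 4.
So y = -11/4 + √(185)/4 ≈ 0.6504 or y = -√(185)/4 - 11/4 ≈ -6.1504.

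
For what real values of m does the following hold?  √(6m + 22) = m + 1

m = 7

Square both sides: 6m + 22 = (m + 1)².
Expand and rearrange: m² - 4m - 21 = 0.
Solving gives m = 7 or m = -3.
Check each candidate in the original equation:
  m = 7: √(64) = 8, while m + 1 = 8 — valid.
  m = -3: √(4) = 2, while m + 1 = -2 — extraneous.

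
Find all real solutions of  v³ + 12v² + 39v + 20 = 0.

Possible rational roots are divisors of 20. Testing v = -5 gives 0, so (v + 5) is a factor.
Divide: v³ + 12v² + 39v + 20 = (v + 5)(v² + 7v + 4).
Apply the quadratic formula to v² + 7v + 4 = 0: v = (-7 ± √33)/2, i.e. v ≈ -0.6277 or v ≈ -6.3723.

v = -6.3723 or v = -5 or v = -0.6277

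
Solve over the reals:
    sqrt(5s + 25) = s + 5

Square both sides: 5s + 25 = (s + 5)^2.
Expand and rearrange: s^2 + 5s = 0.
Solving gives s = 0 or s = -5.
Check each candidate in the original equation:
  s = 0: sqrt(25) = 5, while s + 5 = 5 — valid.
  s = -5: sqrt(0) = 0, while s + 5 = 0 — valid.

s = -5 or s = 0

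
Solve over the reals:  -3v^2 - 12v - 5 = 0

Discriminant: (-12)^2 - 4*(-3)*(-5) = 84.
Quadratic formula: v = (12 +/- sqrt(84)) / (-6).
So v = -2 - sqrt(21)/3 ~= -3.5275 or v = -2 + sqrt(21)/3 ~= -0.4725.

v = -3.5275 or v = -0.4725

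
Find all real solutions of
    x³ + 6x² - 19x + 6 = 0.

x = -8.3589 or x = 0.3589 or x = 2

Possible rational roots are divisors of 6. Testing x = 2 gives 0, so (x - 2) is a factor.
Divide: x³ + 6x² - 19x + 6 = (x - 2)(x² + 8x - 3).
Apply the quadratic formula to x² + 8x - 3 = 0: x = (-8 ± √76)/2, i.e. x ≈ 0.3589 or x ≈ -8.3589.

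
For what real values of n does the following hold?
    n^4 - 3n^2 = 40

Let u = n^2. The equation becomes u^2 - 3u - 40 = 0.
Factor: (u + 5)(u - 8) = 0, so u = -5 or u = 8.
n^2 = -5 < 0 has no real solution.
n^2 = 8 gives n = +/-2*sqrt(2) ~= +/-2.8284.

n = -2.8284 or n = 2.8284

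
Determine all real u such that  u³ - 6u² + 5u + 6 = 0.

u = -0.6458 or u = 2 or u = 4.6458

Possible rational roots are divisors of 6. Testing u = 2 gives 0, so (u - 2) is a factor.
Divide: u³ - 6u² + 5u + 6 = (u - 2)(u² - 4u - 3).
Apply the quadratic formula to u² - 4u - 3 = 0: u = (4 ± √28)/2, i.e. u ≈ 4.6458 or u ≈ -0.6458.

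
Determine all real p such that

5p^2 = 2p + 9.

Rearrange to standard form: 5p^2 - 2p - 9 = 0.
Discriminant: (-2)^2 - 4*5*(-9) = 184.
Quadratic formula: p = (2 +/- sqrt(184)) / 10.
So p = 1/5 + sqrt(46)/5 ~= 1.5565 or p = 1/5 - sqrt(46)/5 ~= -1.1565.

p = -1.1565 or p = 1.5565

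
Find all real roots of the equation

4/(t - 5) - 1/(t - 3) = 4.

Multiply both sides by (t - 5)(t - 3):
4(t - 3) - (t - 5) = 4(t - 5)(t - 3).
Expand and collect terms: 4t² - 35t + 67 = 0.
By the quadratic formula, t = (35 ± √153) / 8, so t ≈ 5.9212 or t ≈ 2.8288.
Neither value makes a denominator zero (t ≠ 5, t ≠ 3), so both are valid.

t = 2.8288 or t = 5.9212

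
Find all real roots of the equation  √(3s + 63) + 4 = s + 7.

s = 6

Isolate the radical: √(3s + 63) = s + 3.
Square both sides: 3s + 63 = (s + 3)².
Expand and rearrange: s² + 3s - 54 = 0.
Solving gives s = 6 or s = -9.
Check each candidate in the original equation:
  s = 6: √(81) = 9, while s + 3 = 9 — valid.
  s = -9: √(36) = 6, while s + 3 = -6 — extraneous.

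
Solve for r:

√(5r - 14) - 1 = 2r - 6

r = 3 or r = 3.25

Isolate the radical: √(5r - 14) = 2r - 5.
Square both sides: 5r - 14 = (2r - 5)².
Expand and rearrange: 4r² - 25r + 39 = 0.
Solving gives r = 3.25 or r = 3.
Check each candidate in the original equation:
  r = 3.25: √(2.25) = 1.5, while 2r - 5 = 1.5 — valid.
  r = 3: √(1) = 1, while 2r - 5 = 1 — valid.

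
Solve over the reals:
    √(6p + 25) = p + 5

Square both sides: 6p + 25 = (p + 5)².
Expand and rearrange: p² + 4p = 0.
Solving gives p = 0 or p = -4.
Check each candidate in the original equation:
  p = 0: √(25) = 5, while p + 5 = 5 — valid.
  p = -4: √(1) = 1, while p + 5 = 1 — valid.

p = -4 or p = 0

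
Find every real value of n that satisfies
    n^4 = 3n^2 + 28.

Let u = n^2. The equation becomes u^2 - 3u - 28 = 0.
Factor: (u + 4)(u - 7) = 0, so u = -4 or u = 7.
n^2 = -4 < 0 has no real solution.
n^2 = 7 gives n = +/-sqrt(7) ~= +/-2.6458.

n = -2.6458 or n = 2.6458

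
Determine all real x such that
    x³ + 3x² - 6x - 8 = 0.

Possible rational roots are divisors of -8. Testing x = -1 gives 0, so (x + 1) is a factor.
Divide: x³ + 3x² - 6x - 8 = (x + 1)(x² + 2x - 8).
Factor the quadratic: x = 2 or x = -4.

x = -4 or x = -1 or x = 2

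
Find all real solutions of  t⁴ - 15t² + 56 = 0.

t = -2.8284 or t = -2.6458 or t = 2.6458 or t = 2.8284

Let u = t². The equation becomes u² - 15u + 56 = 0.
Factor: (u - 8)(u - 7) = 0, so u = 8 or u = 7.
t² = 8 gives t = ±2·√(2) ≈ ±2.8284.
t² = 7 gives t = ±√(7) ≈ ±2.6458.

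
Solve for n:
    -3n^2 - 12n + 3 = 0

n = -4.2361 or n = 0.2361

Discriminant: (-12)^2 - 4*(-3)*3 = 180.
Quadratic formula: n = (12 +/- sqrt(180)) / (-6).
So n = -sqrt(5) - 2 ~= -4.2361 or n = -2 + sqrt(5) ~= 0.2361.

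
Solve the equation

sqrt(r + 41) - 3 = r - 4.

r = 8

Isolate the radical: sqrt(r + 41) = r - 1.
Square both sides: r + 41 = (r - 1)^2.
Expand and rearrange: r^2 - 3r - 40 = 0.
Solving gives r = 8 or r = -5.
Check each candidate in the original equation:
  r = 8: sqrt(49) = 7, while r - 1 = 7 — valid.
  r = -5: sqrt(36) = 6, while r - 1 = -6 — extraneous.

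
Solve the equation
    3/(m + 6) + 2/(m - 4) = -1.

Multiply both sides by (m + 6)(m - 4):
3(m - 4) + 2(m + 6) = -(m + 6)(m - 4).
Expand and collect terms: -m² - 7m + 24 = 0.
By the quadratic formula, m = (7 ± √145) / -2, so m ≈ -9.5208 or m ≈ 2.5208.
Neither value makes a denominator zero (m ≠ -6, m ≠ 4), so both are valid.

m = -9.5208 or m = 2.5208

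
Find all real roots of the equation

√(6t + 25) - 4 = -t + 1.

Isolate the radical: √(6t + 25) = -t + 5.
Square both sides: 6t + 25 = (-t + 5)².
Expand and rearrange: t² - 16t = 0.
Solving gives t = 16 or t = 0.
Check each candidate in the original equation:
  t = 16: √(121) = 11, while -t + 5 = -11 — extraneous.
  t = 0: √(25) = 5, while -t + 5 = 5 — valid.

t = 0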